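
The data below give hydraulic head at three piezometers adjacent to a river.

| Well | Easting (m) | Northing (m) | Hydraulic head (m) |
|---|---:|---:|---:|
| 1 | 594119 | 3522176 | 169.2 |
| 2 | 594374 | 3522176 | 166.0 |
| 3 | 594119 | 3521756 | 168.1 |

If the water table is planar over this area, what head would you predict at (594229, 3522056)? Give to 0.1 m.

167.5 m

∂h/∂x = (166.0 − 169.2) / (594374 − 594119) = -0.01255
∂h/∂y = (168.1 − 169.2) / (3521756 − 3522176) = +0.002619
h(594229, 3522056) = 169.2 + (-0.01255)·(110) + (+0.002619)·(-120) = 169.2 -1.380 -0.314 = 167.505 m.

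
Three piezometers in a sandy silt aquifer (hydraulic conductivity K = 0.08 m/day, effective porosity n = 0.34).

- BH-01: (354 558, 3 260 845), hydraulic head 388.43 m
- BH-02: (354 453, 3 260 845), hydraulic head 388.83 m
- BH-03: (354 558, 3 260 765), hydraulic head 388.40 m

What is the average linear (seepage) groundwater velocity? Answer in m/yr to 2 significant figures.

0.33 m/yr

∂h/∂x = (388.83 − 388.43) / (354453 − 354558) = -0.003810
∂h/∂y = (388.40 − 388.43) / (3260765 − 3260845) = +0.0003750
|∇h| = √(-0.003810² + 0.0003750²) = 0.003828
Seepage velocity v = K·i/n = 0.08 × 0.003828 / 0.34 = 0.0009007 m/day = 0.329 m/yr.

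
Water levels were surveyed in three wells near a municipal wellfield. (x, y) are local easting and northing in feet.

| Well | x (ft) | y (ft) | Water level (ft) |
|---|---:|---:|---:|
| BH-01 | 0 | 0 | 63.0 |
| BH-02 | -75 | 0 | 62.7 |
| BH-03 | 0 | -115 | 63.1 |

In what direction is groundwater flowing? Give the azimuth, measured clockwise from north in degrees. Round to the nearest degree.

282°

∂h/∂x = (62.7 − 63.0) / (-75 − 0) = +0.004000
∂h/∂y = (63.1 − 63.0) / (-115 − 0) = -0.0008696
Flow direction (−∇h) has components (-0.004000 E, +0.0008696 N).
Azimuth = atan2(E, N) = atan2(-0.004000, +0.0008696) = 282.3° ≈ 282°.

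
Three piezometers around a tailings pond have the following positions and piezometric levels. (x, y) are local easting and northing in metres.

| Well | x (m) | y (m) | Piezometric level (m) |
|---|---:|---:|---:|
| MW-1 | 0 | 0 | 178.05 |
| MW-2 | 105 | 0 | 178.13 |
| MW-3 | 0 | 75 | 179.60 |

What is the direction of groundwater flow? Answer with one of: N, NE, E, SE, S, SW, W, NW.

∂h/∂x = (178.13 − 178.05) / (105 − 0) = +0.0007619
∂h/∂y = (179.60 − 178.05) / (75 − 0) = +0.02067
Flow = −∇h = (-0.0007619 east, -0.02067 north), which points south.

S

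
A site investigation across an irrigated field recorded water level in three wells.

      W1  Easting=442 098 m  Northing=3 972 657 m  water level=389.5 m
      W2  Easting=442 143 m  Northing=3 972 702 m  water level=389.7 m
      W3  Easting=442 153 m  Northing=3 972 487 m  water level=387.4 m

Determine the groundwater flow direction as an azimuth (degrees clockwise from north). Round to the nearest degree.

Differences from W1: to W2 (Δx, Δy, Δh) = (45, 45, +0.2); to W3 = (55, -170, -2.1).
Determinant of the coordinate differences = 45·(-170) − 55·45 = -10125.
∂h/∂x = [(+0.2)·(-170) − (-2.1)·45] / -10125 = -0.005975
∂h/∂y = [45·(-2.1) − 55·(+0.2)] / -10125 = +0.01042
Flow direction (−∇h) has components (+0.005975 E, -0.01042 N).
Azimuth = atan2(E, N) = atan2(+0.005975, -0.01042) = 150.2° ≈ 150°.

150°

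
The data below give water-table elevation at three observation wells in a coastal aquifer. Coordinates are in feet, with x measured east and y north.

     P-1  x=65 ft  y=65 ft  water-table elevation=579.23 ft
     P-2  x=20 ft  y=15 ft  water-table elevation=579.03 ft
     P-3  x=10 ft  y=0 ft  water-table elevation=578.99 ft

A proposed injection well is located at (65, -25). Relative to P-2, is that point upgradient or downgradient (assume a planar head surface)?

upgradient

Taking P-1 as reference: P-2−P-1 = (-45, -50, -0.20); P-3−P-1 = (-55, -65, -0.24).
Determinant of the coordinate differences = (-45)·(-65) − (-55)·(-50) = 175.
∂h/∂x = [(-0.20)·(-65) − (-0.24)·(-50)] / 175 = +0.005714
∂h/∂y = [(-45)·(-0.24) − (-55)·(-0.20)] / 175 = -0.001143
Head at (65, -25) = 579.23 + (+0.005714)·(0) + (-0.001143)·(-90) = 579.33 ft.
That is higher than the 579.03 ft at P-2, so the point is upgradient.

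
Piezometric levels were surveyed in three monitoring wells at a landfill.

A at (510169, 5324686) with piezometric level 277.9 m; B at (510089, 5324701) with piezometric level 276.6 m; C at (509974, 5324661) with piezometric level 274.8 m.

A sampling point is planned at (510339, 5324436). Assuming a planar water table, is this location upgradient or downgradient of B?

upgradient

With h = a·x + b·y + c and A as origin, the differences give:
  (-80)·a + 15·b = -1.3
  (-195)·a + (-25)·b = -3.1
Eliminate b (×(-25) and ×15, subtract): 4925·a = 79.00 → a = ∂h/∂x = +0.01604
Back-substitute: b = ∂h/∂y = -0.001117.
Head at (510339, 5324436) = 277.9 + (+0.01604)·(170) + (-0.001117)·(-250) = 280.91 m.
That is higher than the 276.6 m at B, so the point is upgradient.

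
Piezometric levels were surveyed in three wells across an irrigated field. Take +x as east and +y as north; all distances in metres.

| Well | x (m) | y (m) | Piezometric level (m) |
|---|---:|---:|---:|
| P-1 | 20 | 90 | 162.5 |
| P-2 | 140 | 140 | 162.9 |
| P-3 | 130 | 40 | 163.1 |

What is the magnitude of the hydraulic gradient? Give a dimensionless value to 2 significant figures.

Taking P-1 as reference: P-2−P-1 = (120, 50, +0.4); P-3−P-1 = (110, -50, +0.6).
Determinant of the coordinate differences = 120·(-50) − 110·50 = -11500.
∂h/∂x = [(+0.4)·(-50) − (+0.6)·50] / -11500 = +0.004348
∂h/∂y = [120·(+0.6) − 110·(+0.4)] / -11500 = -0.002435
|∇h| = √(0.004348² + -0.002435²) = 0.004983

0.0050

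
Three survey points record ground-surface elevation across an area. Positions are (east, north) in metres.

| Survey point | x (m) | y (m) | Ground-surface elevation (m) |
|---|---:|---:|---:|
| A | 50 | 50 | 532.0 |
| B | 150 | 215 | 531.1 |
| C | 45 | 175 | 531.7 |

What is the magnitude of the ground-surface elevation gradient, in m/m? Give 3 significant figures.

With z = a·x + b·y + c and A as origin, the differences give:
  100·a + 165·b = -0.9
  (-5)·a + 125·b = -0.3
Eliminate b (×125 and ×165, subtract): 13325·a = -63.00 → a = ∂z/∂x = -0.004728
Back-substitute: b = ∂z/∂y = -0.002589.
|∇f| = √(-0.004728² + -0.002589²) = 0.00539 m/m

0.00539 m/m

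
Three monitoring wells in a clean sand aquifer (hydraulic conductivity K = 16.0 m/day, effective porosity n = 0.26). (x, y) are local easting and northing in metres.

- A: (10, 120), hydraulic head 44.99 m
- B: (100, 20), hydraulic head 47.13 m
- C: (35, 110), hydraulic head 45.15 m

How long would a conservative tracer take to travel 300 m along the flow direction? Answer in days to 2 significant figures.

200 days

With h = a·x + b·y + c and A as origin, the differences give:
  90·a + (-100)·b = +2.14
  25·a + (-10)·b = +0.16
Eliminate b (×(-10) and ×(-100), subtract): 1600·a = -5.400 → a = ∂h/∂x = -0.003375
Back-substitute: b = ∂h/∂y = -0.02444.
|∇h| = √(-0.003375² + -0.02444²) = 0.02467
Seepage velocity v = K·i/n = 16.0 × 0.02467 / 0.26 = 1.518 m/day.
t = 300 / 1.518 = 197.6 days.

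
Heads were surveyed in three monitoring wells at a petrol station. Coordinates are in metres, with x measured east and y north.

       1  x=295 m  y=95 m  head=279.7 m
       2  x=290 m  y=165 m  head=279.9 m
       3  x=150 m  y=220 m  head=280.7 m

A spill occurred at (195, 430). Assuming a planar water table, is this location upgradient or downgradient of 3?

Taking 1 as reference: 2−1 = (-5, 70, +0.2); 3−1 = (-145, 125, +1.0).
Solve a·Δx + b·Δy = Δh: det = (-5)·125 − (-145)·70 = 9525.
∂h/∂x = [(+0.2)·125 − (+1.0)·70] / 9525 = -0.004724
∂h/∂y = [(-5)·(+1.0) − (-145)·(+0.2)] / 9525 = +0.002520
Head at (195, 430) = 279.7 + (-0.004724)·(-100) + (+0.002520)·(335) = 281.02 m.
That is higher than the 280.7 m at 3, so the point is upgradient.

upgradient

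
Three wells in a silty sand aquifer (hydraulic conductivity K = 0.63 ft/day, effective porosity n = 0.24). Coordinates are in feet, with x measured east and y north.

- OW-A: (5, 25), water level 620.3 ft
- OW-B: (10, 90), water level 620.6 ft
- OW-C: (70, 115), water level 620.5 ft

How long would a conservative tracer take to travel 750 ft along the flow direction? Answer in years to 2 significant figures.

Taking OW-A as reference: OW-B−OW-A = (5, 65, +0.3); OW-C−OW-A = (65, 90, +0.2).
Solve a·Δx + b·Δy = Δh: det = 5·90 − 65·65 = -3775.
∂h/∂x = [(+0.3)·90 − (+0.2)·65] / -3775 = -0.003709
∂h/∂y = [5·(+0.2) − 65·(+0.3)] / -3775 = +0.004901
|∇h| = √(-0.003709² + 0.004901²) = 0.006146
Seepage velocity v = K·i/n = 0.63 × 0.006146 / 0.24 = 0.01613 ft/day.
t = 750 / 0.01613 = 4.65e+04 days = 127 years.

130 years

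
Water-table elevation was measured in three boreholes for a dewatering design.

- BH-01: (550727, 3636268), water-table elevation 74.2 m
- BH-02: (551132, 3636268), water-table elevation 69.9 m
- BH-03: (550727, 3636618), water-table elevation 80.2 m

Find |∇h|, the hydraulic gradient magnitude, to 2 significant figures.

∂h/∂x = (69.9 − 74.2) / (551132 − 550727) = -0.01062
∂h/∂y = (80.2 − 74.2) / (3636618 − 3636268) = +0.01714
|∇h| = √(-0.01062² + 0.01714²) = 0.02016

0.020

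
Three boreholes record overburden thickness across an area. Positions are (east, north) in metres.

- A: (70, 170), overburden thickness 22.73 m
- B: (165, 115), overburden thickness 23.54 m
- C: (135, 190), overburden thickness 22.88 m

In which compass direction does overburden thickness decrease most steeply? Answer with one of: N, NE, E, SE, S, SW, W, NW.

Taking A as reference: B−A = (95, -55, +0.81); C−A = (65, 20, +0.15).
Solve a·Δx + b·Δy = Δd: det = 95·20 − 65·(-55) = 5475.
∂d/∂x = [(+0.81)·20 − (+0.15)·(-55)] / 5475 = +0.004466
∂d/∂y = [95·(+0.15) − 65·(+0.81)] / 5475 = -0.007014
Steepest decrease is along −∇f = (-0.004466 E, +0.007014 N) → northwest.

NW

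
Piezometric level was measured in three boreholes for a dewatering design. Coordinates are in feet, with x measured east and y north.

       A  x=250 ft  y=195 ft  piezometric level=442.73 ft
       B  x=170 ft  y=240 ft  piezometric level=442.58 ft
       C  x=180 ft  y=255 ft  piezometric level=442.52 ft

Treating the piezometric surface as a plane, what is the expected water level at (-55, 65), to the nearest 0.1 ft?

443.3 ft

With h = a·x + b·y + c and A as origin, the differences give:
  (-80)·a + 45·b = -0.15
  (-70)·a + 60·b = -0.21
Eliminate b (×60 and ×45, subtract): -1650·a = 0.450 → a = ∂h/∂x = -0.0002727
Back-substitute: b = ∂h/∂y = -0.003818.
h(-55, 65) = 442.73 + (-0.0002727)·(-305) + (-0.003818)·(-130) = 442.73 +0.083 +0.496 = 443.310 ft.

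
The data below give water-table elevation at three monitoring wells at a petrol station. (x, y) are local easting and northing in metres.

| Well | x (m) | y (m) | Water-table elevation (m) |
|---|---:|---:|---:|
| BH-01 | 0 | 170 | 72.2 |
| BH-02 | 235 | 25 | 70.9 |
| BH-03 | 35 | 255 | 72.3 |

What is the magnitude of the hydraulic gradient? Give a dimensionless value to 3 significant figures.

With h = a·x + b·y + c and BH-01 as origin, the differences give:
  235·a + (-145)·b = -1.3
  35·a + 85·b = +0.1
Eliminate b (×85 and ×(-145), subtract): 25050·a = -96.00 → a = ∂h/∂x = -0.003832
Back-substitute: b = ∂h/∂y = +0.002754.
|∇h| = √(-0.003832² + 0.002754²) = 0.004719

0.00472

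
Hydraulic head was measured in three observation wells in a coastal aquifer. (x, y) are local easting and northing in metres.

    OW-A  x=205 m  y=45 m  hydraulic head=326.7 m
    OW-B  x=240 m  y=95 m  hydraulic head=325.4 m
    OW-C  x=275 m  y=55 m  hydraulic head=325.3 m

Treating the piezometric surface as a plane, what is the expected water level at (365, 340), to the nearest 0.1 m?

Differences from OW-A: to OW-B (Δx, Δy, Δh) = (35, 50, -1.3); to OW-C = (70, 10, -1.4).
Determinant of the coordinate differences = 35·10 − 70·50 = -3150.
∂h/∂x = [(-1.3)·10 − (-1.4)·50] / -3150 = -0.01810
∂h/∂y = [35·(-1.4) − 70·(-1.3)] / -3150 = -0.01333
h(365, 340) = 326.7 + (-0.01810)·(160) + (-0.01333)·(295) = 326.7 -2.895 -3.933 = 319.871 m.

319.9 m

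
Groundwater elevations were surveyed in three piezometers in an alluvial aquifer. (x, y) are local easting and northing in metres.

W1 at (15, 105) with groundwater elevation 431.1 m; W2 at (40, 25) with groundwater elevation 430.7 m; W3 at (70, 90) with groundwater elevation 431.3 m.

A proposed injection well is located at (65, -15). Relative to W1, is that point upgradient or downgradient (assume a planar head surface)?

Differences from W1: to W2 (Δx, Δy, Δh) = (25, -80, -0.4); to W3 = (55, -15, +0.2).
Solve a·Δx + b·Δy = Δh: det = 25·(-15) − 55·(-80) = 4025.
∂h/∂x = [(-0.4)·(-15) − (+0.2)·(-80)] / 4025 = +0.005466
∂h/∂y = [25·(+0.2) − 55·(-0.4)] / 4025 = +0.006708
Head at (65, -15) = 431.1 + (+0.005466)·(50) + (+0.006708)·(-120) = 430.57 m.
That is lower than the 431.1 m at W1, so the point is downgradient.

downgradient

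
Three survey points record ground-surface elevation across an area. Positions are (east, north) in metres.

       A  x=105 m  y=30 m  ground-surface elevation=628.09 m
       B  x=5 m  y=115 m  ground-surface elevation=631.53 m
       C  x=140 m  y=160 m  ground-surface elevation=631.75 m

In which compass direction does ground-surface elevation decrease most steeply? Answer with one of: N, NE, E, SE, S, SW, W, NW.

Taking A as reference: B−A = (-100, 85, +3.44); C−A = (35, 130, +3.66).
Determinant of the coordinate differences = (-100)·130 − 35·85 = -15975.
∂z/∂x = [(+3.44)·130 − (+3.66)·85] / -15975 = -0.008520
∂z/∂y = [(-100)·(+3.66) − 35·(+3.44)] / -15975 = +0.03045
Steepest decrease is along −∇f = (+0.008520 E, -0.03045 N) → south.

S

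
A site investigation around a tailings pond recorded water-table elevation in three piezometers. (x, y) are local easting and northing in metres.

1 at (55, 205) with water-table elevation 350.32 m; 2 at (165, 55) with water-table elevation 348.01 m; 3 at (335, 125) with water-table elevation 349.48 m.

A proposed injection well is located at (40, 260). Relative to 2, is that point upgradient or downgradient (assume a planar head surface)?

Taking 1 as reference: 2−1 = (110, -150, -2.31); 3−1 = (280, -80, -0.84).
Solve a·Δx + b·Δy = Δh: det = 110·(-80) − 280·(-150) = 33200.
∂h/∂x = [(-2.31)·(-80) − (-0.84)·(-150)] / 33200 = +0.001771
∂h/∂y = [110·(-0.84) − 280·(-2.31)] / 33200 = +0.01670
Head at (40, 260) = 350.32 + (+0.001771)·(-15) + (+0.01670)·(55) = 351.21 m.
That is higher than the 348.01 m at 2, so the point is upgradient.

upgradient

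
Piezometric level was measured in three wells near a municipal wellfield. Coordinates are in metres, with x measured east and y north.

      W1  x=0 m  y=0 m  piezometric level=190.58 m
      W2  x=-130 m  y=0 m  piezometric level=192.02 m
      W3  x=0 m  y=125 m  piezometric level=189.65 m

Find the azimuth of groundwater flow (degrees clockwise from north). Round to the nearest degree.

056°

∂h/∂x = (192.02 − 190.58) / (-130 − 0) = -0.01108
∂h/∂y = (189.65 − 190.58) / (125 − 0) = -0.007440
Flow direction (−∇h) has components (+0.01108 E, +0.007440 N).
Azimuth = atan2(E, N) = atan2(+0.01108, +0.007440) = 56.1° ≈ 056°.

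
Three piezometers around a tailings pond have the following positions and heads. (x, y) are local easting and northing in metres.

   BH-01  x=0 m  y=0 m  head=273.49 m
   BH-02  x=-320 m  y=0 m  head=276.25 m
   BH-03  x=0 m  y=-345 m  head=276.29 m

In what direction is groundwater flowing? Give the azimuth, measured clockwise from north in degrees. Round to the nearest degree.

∂h/∂x = (276.25 − 273.49) / (-320 − 0) = -0.008625
∂h/∂y = (276.29 − 273.49) / (-345 − 0) = -0.008116
Flow direction (−∇h) has components (+0.008625 E, +0.008116 N).
Azimuth = atan2(E, N) = atan2(+0.008625, +0.008116) = 46.7° ≈ 047°.

047°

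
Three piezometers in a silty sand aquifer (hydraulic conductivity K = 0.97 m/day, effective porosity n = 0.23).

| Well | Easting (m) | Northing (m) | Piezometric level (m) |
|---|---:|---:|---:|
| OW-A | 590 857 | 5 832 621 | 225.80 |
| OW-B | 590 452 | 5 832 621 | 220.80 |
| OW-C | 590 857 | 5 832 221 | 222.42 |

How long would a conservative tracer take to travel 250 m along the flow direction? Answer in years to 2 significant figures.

∂h/∂x = (220.80 − 225.80) / (590452 − 590857) = +0.01235
∂h/∂y = (222.42 − 225.80) / (5832221 − 5832621) = +0.008450
|∇h| = √(0.01235² + 0.008450²) = 0.01496
Seepage velocity v = K·i/n = 0.97 × 0.01496 / 0.23 = 0.06309 m/day.
t = 250 / 0.06309 = 3963 days = 10.9 years.

11 years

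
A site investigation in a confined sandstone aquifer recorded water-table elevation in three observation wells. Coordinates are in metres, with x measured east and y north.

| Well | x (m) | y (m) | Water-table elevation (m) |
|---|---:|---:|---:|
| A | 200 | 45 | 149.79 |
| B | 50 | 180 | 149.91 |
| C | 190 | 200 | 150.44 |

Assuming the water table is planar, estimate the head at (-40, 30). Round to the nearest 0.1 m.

149.0 m

Differences from A: to B (Δx, Δy, Δh) = (-150, 135, +0.12); to C = (-10, 155, +0.65).
Determinant of the coordinate differences = (-150)·155 − (-10)·135 = -21900.
∂h/∂x = [(+0.12)·155 − (+0.65)·135] / -21900 = +0.003158
∂h/∂y = [(-150)·(+0.65) − (-10)·(+0.12)] / -21900 = +0.004397
h(-40, 30) = 149.79 + (+0.003158)·(-240) + (+0.004397)·(-15) = 149.79 -0.758 -0.066 = 148.966 m.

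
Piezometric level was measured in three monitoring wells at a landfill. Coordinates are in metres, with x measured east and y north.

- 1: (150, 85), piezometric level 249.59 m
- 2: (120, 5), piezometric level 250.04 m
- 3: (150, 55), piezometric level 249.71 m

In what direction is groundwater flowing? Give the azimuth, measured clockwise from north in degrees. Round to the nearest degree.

047°

Differences from 1: to 2 (Δx, Δy, Δh) = (-30, -80, +0.45); to 3 = (0, -30, +0.12).
Determinant of the coordinate differences = (-30)·(-30) − 0·(-80) = 900.
∂h/∂x = [(+0.45)·(-30) − (+0.12)·(-80)] / 900 = -0.004333
∂h/∂y = [(-30)·(+0.12) − 0·(+0.45)] / 900 = -0.004000
Flow direction (−∇h) has components (+0.004333 E, +0.004000 N).
Azimuth = atan2(E, N) = atan2(+0.004333, +0.004000) = 47.3° ≈ 047°.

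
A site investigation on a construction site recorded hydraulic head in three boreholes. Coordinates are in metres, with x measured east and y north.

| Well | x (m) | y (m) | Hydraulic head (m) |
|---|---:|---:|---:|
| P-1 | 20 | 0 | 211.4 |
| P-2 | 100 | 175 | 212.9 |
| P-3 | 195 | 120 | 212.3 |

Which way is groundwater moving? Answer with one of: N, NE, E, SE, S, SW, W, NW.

Differences from P-1: to P-2 (Δx, Δy, Δh) = (80, 175, +1.5); to P-3 = (175, 120, +0.9).
Solve a·Δx + b·Δy = Δh: det = 80·120 − 175·175 = -21025.
∂h/∂x = [(+1.5)·120 − (+0.9)·175] / -21025 = -0.001070
∂h/∂y = [80·(+0.9) − 175·(+1.5)] / -21025 = +0.009061
Flow = −∇h = (+0.001070 east, -0.009061 north), which points south.

S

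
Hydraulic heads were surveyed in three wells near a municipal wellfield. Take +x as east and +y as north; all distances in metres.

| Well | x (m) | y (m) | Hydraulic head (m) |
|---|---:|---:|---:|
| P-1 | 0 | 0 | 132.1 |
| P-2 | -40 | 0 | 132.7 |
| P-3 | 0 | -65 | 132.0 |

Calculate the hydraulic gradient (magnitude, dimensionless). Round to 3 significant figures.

0.0151

∂h/∂x = (132.7 − 132.1) / (-40 − 0) = -0.01500
∂h/∂y = (132.0 − 132.1) / (-65 − 0) = +0.001538
|∇h| = √(-0.01500² + 0.001538²) = 0.01508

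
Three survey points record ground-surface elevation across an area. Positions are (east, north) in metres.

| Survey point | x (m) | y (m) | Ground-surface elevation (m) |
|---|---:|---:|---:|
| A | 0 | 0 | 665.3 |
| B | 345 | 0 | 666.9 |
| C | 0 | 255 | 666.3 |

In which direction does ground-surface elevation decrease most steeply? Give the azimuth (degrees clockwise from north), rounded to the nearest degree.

230°

∂z/∂x = (666.9 − 665.3) / (345 − 0) = +0.004638
∂z/∂y = (666.3 − 665.3) / (255 − 0) = +0.003922
Steepest decrease is along −∇f: components (-0.004638 E, -0.003922 N).
Azimuth = atan2(-0.004638, -0.003922) = 229.8° ≈ 230°.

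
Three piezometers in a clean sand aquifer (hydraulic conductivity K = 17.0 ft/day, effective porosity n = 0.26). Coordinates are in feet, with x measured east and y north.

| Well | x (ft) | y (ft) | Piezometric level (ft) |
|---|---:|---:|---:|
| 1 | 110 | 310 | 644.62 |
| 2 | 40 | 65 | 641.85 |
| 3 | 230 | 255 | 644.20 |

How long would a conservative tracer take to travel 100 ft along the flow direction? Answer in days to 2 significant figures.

Three-point gradient (reference 1): Δ to 2 = (-70, -245, -2.77), Δ to 3 = (120, -55, -0.42).
∂h/∂x = +0.001487, ∂h/∂y = +0.01088 (det = 33250).
|∇h| = √(0.001487² + 0.01088²) = 0.01098
Seepage velocity v = K·i/n = 17.0 × 0.01098 / 0.26 = 0.7179 ft/day.
t = 100 / 0.7179 = 139.3 days.

140 days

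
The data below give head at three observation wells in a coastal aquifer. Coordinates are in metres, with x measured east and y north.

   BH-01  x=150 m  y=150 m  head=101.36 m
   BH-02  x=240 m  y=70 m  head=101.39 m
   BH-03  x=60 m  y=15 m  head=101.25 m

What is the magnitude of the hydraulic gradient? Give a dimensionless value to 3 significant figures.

0.000761

Differences from BH-01: to BH-02 (Δx, Δy, Δh) = (90, -80, +0.03); to BH-03 = (-90, -135, -0.11).
Determinant of the coordinate differences = 90·(-135) − (-90)·(-80) = -19350.
∂h/∂x = [(+0.03)·(-135) − (-0.11)·(-80)] / -19350 = +0.0006641
∂h/∂y = [90·(-0.11) − (-90)·(+0.03)] / -19350 = +0.0003721
|∇h| = √(0.0006641² + 0.0003721²) = 0.0007612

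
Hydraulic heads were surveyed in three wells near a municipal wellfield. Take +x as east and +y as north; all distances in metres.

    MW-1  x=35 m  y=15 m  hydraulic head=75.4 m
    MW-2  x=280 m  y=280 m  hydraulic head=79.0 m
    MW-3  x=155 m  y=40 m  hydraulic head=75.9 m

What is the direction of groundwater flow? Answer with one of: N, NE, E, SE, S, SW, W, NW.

Three-point gradient (reference MW-1): Δ to MW-2 = (245, 265, +3.6), Δ to MW-3 = (120, 25, +0.5).
∂h/∂x = +0.001655, ∂h/∂y = +0.01205 (det = -25675).
Flow = −∇h = (-0.001655 east, -0.01205 north), which points south.

S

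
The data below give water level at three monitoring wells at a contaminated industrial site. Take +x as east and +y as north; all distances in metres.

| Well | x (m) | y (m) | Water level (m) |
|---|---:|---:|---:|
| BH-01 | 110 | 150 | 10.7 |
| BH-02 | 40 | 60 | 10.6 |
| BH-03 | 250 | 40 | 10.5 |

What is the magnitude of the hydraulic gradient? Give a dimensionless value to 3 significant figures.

With h = a·x + b·y + c and BH-01 as origin, the differences give:
  (-70)·a + (-90)·b = -0.1
  140·a + (-110)·b = -0.2
Eliminate b (×(-110) and ×(-90), subtract): 20300·a = -7.00 → a = ∂h/∂x = -0.0003448
Back-substitute: b = ∂h/∂y = +0.001379.
|∇h| = √(-0.0003448² + 0.001379²) = 0.001421

0.00142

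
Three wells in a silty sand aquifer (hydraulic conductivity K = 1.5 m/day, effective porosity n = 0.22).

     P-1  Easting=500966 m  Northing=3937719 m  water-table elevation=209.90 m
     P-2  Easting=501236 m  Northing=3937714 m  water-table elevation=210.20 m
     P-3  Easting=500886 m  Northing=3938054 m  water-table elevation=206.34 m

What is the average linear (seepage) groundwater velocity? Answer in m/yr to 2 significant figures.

With h = a·x + b·y + c and P-1 as origin, the differences give:
  270·a + (-5)·b = +0.30
  (-80)·a + 335·b = -3.56
Eliminate b (×335 and ×(-5), subtract): 90050·a = 82.700 → a = ∂h/∂x = +0.0009184
Back-substitute: b = ∂h/∂y = -0.01041.
|∇h| = √(0.0009184² + -0.01041²) = 0.01045
Seepage velocity v = K·i/n = 1.5 × 0.01045 / 0.22 = 0.07125 m/day = 26.02 m/yr.

26 m/yr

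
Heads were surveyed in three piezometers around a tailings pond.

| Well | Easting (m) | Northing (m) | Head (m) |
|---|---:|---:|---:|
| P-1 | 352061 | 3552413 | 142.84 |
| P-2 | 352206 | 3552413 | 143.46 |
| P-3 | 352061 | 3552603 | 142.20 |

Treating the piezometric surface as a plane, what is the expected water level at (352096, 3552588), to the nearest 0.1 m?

142.4 m

∂h/∂x = (143.46 − 142.84) / (352206 − 352061) = +0.004276
∂h/∂y = (142.20 − 142.84) / (3552603 − 3552413) = -0.003368
h(352096, 3552588) = 142.84 + (+0.004276)·(35) + (-0.003368)·(175) = 142.84 +0.150 -0.589 = 142.400 m.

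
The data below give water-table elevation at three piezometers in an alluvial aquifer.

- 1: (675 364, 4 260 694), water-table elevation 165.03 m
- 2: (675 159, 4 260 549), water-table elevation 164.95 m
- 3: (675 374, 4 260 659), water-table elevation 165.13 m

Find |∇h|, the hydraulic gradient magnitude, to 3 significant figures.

With h = a·x + b·y + c and 1 as origin, the differences give:
  (-205)·a + (-145)·b = -0.08
  10·a + (-35)·b = +0.10
Eliminate b (×(-35) and ×(-145), subtract): 8625·a = 17.300 → a = ∂h/∂x = +0.002006
Back-substitute: b = ∂h/∂y = -0.002284.
|∇h| = √(0.002006² + -0.002284²) = 0.00304

0.00304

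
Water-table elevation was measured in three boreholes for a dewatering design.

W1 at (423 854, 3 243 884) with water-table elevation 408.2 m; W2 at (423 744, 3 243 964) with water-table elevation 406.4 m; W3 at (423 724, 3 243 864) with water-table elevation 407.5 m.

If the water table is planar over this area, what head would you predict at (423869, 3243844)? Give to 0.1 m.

With h = a·x + b·y + c and W1 as origin, the differences give:
  (-110)·a + 80·b = -1.8
  (-130)·a + (-20)·b = -0.7
Eliminate b (×(-20) and ×80, subtract): 12600·a = 92.00 → a = ∂h/∂x = +0.007302
Back-substitute: b = ∂h/∂y = -0.01246.
h(423869, 3243844) = 408.2 + (+0.007302)·(15) + (-0.01246)·(-40) = 408.2 +0.110 +0.498 = 408.808 m.

408.8 m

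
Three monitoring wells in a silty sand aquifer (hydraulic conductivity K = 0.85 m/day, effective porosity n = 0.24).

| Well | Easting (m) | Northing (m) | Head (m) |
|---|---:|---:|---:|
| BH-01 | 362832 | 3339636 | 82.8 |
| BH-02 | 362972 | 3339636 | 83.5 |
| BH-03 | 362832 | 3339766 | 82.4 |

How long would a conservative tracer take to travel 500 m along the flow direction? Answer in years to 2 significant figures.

66 years

∂h/∂x = (83.5 − 82.8) / (362972 − 362832) = +0.005000
∂h/∂y = (82.4 − 82.8) / (3339766 − 3339636) = -0.003077
|∇h| = √(0.005000² + -0.003077²) = 0.005871
Seepage velocity v = K·i/n = 0.85 × 0.005871 / 0.24 = 0.02079 m/day.
t = 500 / 0.02079 = 2.405e+04 days = 65.8 years.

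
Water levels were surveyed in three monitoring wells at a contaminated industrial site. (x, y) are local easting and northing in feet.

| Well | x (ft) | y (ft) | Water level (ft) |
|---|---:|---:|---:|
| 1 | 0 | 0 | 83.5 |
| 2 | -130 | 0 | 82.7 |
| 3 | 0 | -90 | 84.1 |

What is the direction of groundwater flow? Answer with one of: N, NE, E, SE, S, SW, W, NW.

NW

∂h/∂x = (82.7 − 83.5) / (-130 − 0) = +0.006154
∂h/∂y = (84.1 − 83.5) / (-90 − 0) = -0.006667
Flow = −∇h = (-0.006154 east, +0.006667 north), which points northwest.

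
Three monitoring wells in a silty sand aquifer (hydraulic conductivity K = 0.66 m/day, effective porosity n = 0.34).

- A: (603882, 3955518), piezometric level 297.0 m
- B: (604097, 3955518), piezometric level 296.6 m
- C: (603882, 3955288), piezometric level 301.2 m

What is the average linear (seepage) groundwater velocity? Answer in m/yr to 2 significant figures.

13 m/yr

∂h/∂x = (296.6 − 297.0) / (604097 − 603882) = -0.001860
∂h/∂y = (301.2 − 297.0) / (3955288 − 3955518) = -0.01826
|∇h| = √(-0.001860² + -0.01826²) = 0.01835
Seepage velocity v = K·i/n = 0.66 × 0.01835 / 0.34 = 0.03562 m/day = 13.01 m/yr.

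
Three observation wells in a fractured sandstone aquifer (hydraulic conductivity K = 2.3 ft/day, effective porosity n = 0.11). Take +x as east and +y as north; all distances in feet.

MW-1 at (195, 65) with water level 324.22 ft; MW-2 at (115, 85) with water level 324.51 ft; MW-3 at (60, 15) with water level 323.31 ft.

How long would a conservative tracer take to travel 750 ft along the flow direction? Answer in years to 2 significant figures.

5.9 years

Taking MW-1 as reference: MW-2−MW-1 = (-80, 20, +0.29); MW-3−MW-1 = (-135, -50, -0.91).
Determinant of the coordinate differences = (-80)·(-50) − (-135)·20 = 6700.
∂h/∂x = [(+0.29)·(-50) − (-0.91)·20] / 6700 = +0.0005522
∂h/∂y = [(-80)·(-0.91) − (-135)·(+0.29)] / 6700 = +0.01671
|∇h| = √(0.0005522² + 0.01671²) = 0.01672
Seepage velocity v = K·i/n = 2.3 × 0.01672 / 0.11 = 0.3496 ft/day.
t = 750 / 0.3496 = 2145 days = 5.87 years.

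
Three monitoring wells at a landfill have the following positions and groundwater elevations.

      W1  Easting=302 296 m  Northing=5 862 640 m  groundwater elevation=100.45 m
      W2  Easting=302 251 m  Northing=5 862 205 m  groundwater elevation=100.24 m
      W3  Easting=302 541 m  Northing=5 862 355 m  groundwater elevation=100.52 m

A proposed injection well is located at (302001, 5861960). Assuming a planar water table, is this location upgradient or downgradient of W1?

With h = a·x + b·y + c and W1 as origin, the differences give:
  (-45)·a + (-435)·b = -0.21
  245·a + (-285)·b = +0.07
Eliminate b (×(-285) and ×(-435), subtract): 119400·a = 90.300 → a = ∂h/∂x = +0.0007563
Back-substitute: b = ∂h/∂y = +0.0004045.
Head at (302001, 5861960) = 100.45 + (+0.0007563)·(-295) + (+0.0004045)·(-680) = 99.95 m.
That is lower than the 100.45 m at W1, so the point is downgradient.

downgradient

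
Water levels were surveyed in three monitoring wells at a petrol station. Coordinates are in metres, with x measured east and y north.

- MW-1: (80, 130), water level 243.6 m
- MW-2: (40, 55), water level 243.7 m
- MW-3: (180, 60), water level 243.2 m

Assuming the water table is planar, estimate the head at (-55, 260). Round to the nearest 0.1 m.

244.2 m

Differences from MW-1: to MW-2 (Δx, Δy, Δh) = (-40, -75, +0.1); to MW-3 = (100, -70, -0.4).
Solve a·Δx + b·Δy = Δh: det = (-40)·(-70) − 100·(-75) = 10300.
∂h/∂x = [(+0.1)·(-70) − (-0.4)·(-75)] / 10300 = -0.003592
∂h/∂y = [(-40)·(-0.4) − 100·(+0.1)] / 10300 = +0.0005825
h(-55, 260) = 243.6 + (-0.003592)·(-135) + (+0.0005825)·(130) = 243.6 +0.485 +0.076 = 244.161 m.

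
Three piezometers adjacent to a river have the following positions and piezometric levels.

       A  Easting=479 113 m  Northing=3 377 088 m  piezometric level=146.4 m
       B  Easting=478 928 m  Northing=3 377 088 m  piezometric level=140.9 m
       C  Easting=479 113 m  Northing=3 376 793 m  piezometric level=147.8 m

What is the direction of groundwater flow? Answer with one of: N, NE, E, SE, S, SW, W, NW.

W

∂h/∂x = (140.9 − 146.4) / (478928 − 479113) = +0.02973
∂h/∂y = (147.8 − 146.4) / (3376793 − 3377088) = -0.004746
Flow = −∇h = (-0.02973 east, +0.004746 north), which points west.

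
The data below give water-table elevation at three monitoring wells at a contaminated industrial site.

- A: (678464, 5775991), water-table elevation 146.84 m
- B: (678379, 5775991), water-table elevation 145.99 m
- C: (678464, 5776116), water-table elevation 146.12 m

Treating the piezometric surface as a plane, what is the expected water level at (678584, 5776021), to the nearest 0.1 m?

∂h/∂x = (145.99 − 146.84) / (678379 − 678464) = +0.010000
∂h/∂y = (146.12 − 146.84) / (5776116 − 5775991) = -0.005760
h(678584, 5776021) = 146.84 + (+0.010000)·(120) + (-0.005760)·(30) = 146.84 +1.200 -0.173 = 147.867 m.

147.9 m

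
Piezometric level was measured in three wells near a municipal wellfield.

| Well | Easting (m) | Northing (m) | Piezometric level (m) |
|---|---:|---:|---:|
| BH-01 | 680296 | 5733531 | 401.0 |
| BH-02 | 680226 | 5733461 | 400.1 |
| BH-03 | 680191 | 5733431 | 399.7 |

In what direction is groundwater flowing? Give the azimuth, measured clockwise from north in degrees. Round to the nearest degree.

196°

Differences from BH-01: to BH-02 (Δx, Δy, Δh) = (-70, -70, -0.9); to BH-03 = (-105, -100, -1.3).
Determinant of the coordinate differences = (-70)·(-100) − (-105)·(-70) = -350.
∂h/∂x = [(-0.9)·(-100) − (-1.3)·(-70)] / -350 = +0.002857
∂h/∂y = [(-70)·(-1.3) − (-105)·(-0.9)] / -350 = +0.010000
Flow direction (−∇h) has components (-0.002857 E, -0.010000 N).
Azimuth = atan2(E, N) = atan2(-0.002857, -0.010000) = 195.9° ≈ 196°.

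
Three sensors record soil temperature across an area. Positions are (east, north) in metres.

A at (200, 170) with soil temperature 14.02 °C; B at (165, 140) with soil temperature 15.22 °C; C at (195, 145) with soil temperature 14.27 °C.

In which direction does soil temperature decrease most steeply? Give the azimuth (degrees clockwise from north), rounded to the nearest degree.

083°

With T = a·x + b·y + c and A as origin, the differences give:
  (-35)·a + (-30)·b = +1.20
  (-5)·a + (-25)·b = +0.25
Eliminate b (×(-25) and ×(-30), subtract): 725·a = -22.500 → a = ∂T/∂x = -0.03103
Back-substitute: b = ∂T/∂y = -0.003793.
Steepest decrease is along −∇f: components (+0.03103 E, +0.003793 N).
Azimuth = atan2(+0.03103, +0.003793) = 83.0° ≈ 083°.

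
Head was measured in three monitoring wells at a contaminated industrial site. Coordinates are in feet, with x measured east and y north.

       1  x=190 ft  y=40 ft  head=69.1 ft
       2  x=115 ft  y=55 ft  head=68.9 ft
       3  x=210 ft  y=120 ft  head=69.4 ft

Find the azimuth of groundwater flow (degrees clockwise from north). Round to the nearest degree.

228°

Taking 1 as reference: 2−1 = (-75, 15, -0.2); 3−1 = (20, 80, +0.3).
Determinant of the coordinate differences = (-75)·80 − 20·15 = -6300.
∂h/∂x = [(-0.2)·80 − (+0.3)·15] / -6300 = +0.003254
∂h/∂y = [(-75)·(+0.3) − 20·(-0.2)] / -6300 = +0.002937
Flow direction (−∇h) has components (-0.003254 E, -0.002937 N).
Azimuth = atan2(E, N) = atan2(-0.003254, -0.002937) = 227.9° ≈ 228°.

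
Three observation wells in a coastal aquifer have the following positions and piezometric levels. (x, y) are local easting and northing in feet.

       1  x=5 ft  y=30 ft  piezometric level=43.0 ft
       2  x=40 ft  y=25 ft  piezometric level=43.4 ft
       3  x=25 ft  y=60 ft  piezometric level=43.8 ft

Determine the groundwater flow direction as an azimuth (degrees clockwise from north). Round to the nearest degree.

219°

Taking 1 as reference: 2−1 = (35, -5, +0.4); 3−1 = (20, 30, +0.8).
Determinant of the coordinate differences = 35·30 − 20·(-5) = 1150.
∂h/∂x = [(+0.4)·30 − (+0.8)·(-5)] / 1150 = +0.01391
∂h/∂y = [35·(+0.8) − 20·(+0.4)] / 1150 = +0.01739
Flow direction (−∇h) has components (-0.01391 E, -0.01739 N).
Azimuth = atan2(E, N) = atan2(-0.01391, -0.01739) = 218.7° ≈ 219°.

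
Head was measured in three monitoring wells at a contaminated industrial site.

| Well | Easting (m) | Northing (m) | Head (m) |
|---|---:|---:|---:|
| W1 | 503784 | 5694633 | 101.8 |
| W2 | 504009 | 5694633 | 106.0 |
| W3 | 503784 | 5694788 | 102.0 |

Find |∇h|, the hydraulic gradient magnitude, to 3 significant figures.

∂h/∂x = (106.0 − 101.8) / (504009 − 503784) = +0.01867
∂h/∂y = (102.0 − 101.8) / (5694788 − 5694633) = +0.001290
|∇h| = √(0.01867² + 0.001290²) = 0.01871

0.0187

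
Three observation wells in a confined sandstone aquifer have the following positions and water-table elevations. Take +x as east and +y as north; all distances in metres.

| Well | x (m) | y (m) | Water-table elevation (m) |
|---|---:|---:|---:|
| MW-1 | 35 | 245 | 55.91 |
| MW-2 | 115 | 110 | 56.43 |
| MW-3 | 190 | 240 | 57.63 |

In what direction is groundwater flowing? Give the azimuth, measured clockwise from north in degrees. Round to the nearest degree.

Differences from MW-1: to MW-2 (Δx, Δy, Δh) = (80, -135, +0.52); to MW-3 = (155, -5, +1.72).
Determinant of the coordinate differences = 80·(-5) − 155·(-135) = 20525.
∂h/∂x = [(+0.52)·(-5) − (+1.72)·(-135)] / 20525 = +0.01119
∂h/∂y = [80·(+1.72) − 155·(+0.52)] / 20525 = +0.002777
Flow direction (−∇h) has components (-0.01119 E, -0.002777 N).
Azimuth = atan2(E, N) = atan2(-0.01119, -0.002777) = 256.1° ≈ 256°.

256°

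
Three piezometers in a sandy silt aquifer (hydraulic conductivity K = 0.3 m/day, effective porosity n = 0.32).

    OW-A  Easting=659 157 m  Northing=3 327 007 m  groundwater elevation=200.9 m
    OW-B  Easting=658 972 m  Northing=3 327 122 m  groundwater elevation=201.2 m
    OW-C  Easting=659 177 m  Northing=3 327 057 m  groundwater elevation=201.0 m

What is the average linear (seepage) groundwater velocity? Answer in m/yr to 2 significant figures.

Differences from OW-A: to OW-B (Δx, Δy, Δh) = (-185, 115, +0.3); to OW-C = (20, 50, +0.1).
Solve a·Δx + b·Δy = Δh: det = (-185)·50 − 20·115 = -11550.
∂h/∂x = [(+0.3)·50 − (+0.1)·115] / -11550 = -0.0003030
∂h/∂y = [(-185)·(+0.1) − 20·(+0.3)] / -11550 = +0.002121
|∇h| = √(-0.0003030² + 0.002121²) = 0.002143
Seepage velocity v = K·i/n = 0.3 × 0.002143 / 0.32 = 0.002009 m/day = 0.7338 m/yr.

0.73 m/yr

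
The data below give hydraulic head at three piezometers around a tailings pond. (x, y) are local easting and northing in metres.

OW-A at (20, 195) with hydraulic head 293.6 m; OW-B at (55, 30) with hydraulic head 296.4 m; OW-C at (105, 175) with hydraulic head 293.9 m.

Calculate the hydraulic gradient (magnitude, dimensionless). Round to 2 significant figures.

Taking OW-A as reference: OW-B−OW-A = (35, -165, +2.8); OW-C−OW-A = (85, -20, +0.3).
Determinant of the coordinate differences = 35·(-20) − 85·(-165) = 13325.
∂h/∂x = [(+2.8)·(-20) − (+0.3)·(-165)] / 13325 = -0.0004878
∂h/∂y = [35·(+0.3) − 85·(+2.8)] / 13325 = -0.01707
|∇h| = √(-0.0004878² + -0.01707²) = 0.01708

0.017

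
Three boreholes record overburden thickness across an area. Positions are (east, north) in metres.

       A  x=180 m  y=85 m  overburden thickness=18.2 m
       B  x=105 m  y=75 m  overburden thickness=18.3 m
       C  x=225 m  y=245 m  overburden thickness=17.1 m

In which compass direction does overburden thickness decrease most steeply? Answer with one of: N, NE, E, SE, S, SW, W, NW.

Taking A as reference: B−A = (-75, -10, +0.1); C−A = (45, 160, -1.1).
Determinant of the coordinate differences = (-75)·160 − 45·(-10) = -11550.
∂d/∂x = [(+0.1)·160 − (-1.1)·(-10)] / -11550 = -0.0004329
∂d/∂y = [(-75)·(-1.1) − 45·(+0.1)] / -11550 = -0.006753
Steepest decrease is along −∇f = (+0.0004329 E, +0.006753 N) → north.

N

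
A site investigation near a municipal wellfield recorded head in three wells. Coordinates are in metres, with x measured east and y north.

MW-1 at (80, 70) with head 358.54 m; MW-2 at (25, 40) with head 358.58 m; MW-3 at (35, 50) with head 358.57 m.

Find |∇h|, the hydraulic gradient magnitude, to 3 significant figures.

0.000721

Differences from MW-1: to MW-2 (Δx, Δy, Δh) = (-55, -30, +0.04); to MW-3 = (-45, -20, +0.03).
Solve a·Δx + b·Δy = Δh: det = (-55)·(-20) − (-45)·(-30) = -250.
∂h/∂x = [(+0.04)·(-20) − (+0.03)·(-30)] / -250 = -0.0004000
∂h/∂y = [(-55)·(+0.03) − (-45)·(+0.04)] / -250 = -0.0006000
|∇h| = √(-0.0004000² + -0.0006000²) = 0.0007211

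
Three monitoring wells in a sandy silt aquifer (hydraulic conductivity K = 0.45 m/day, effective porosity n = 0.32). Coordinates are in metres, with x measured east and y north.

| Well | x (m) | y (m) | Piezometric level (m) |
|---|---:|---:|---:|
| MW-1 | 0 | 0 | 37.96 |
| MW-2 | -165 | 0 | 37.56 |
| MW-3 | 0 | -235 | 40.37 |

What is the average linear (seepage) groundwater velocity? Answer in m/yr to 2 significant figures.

∂h/∂x = (37.56 − 37.96) / (-165 − 0) = +0.002424
∂h/∂y = (40.37 − 37.96) / (-235 − 0) = -0.01026
|∇h| = √(0.002424² + -0.01026²) = 0.01054
Seepage velocity v = K·i/n = 0.45 × 0.01054 / 0.32 = 0.01482 m/day = 5.413 m/yr.

5.4 m/yr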